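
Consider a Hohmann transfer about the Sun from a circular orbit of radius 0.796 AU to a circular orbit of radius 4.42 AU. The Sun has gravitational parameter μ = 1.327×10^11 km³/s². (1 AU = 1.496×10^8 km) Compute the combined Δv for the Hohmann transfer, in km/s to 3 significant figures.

In km: r₁ = 0.796 × 1.496×10^8 = 1.190816×10^8 km; r₂ = 4.42 × 1.496×10^8 = 6.61232×10^8 km.
Transfer-ellipse semi-major axis a_t = (r₁ + r₂)/2 = (1.190816×10^8 + 6.61232×10^8)/2 = 3.901568×10^8 km.
At r₁ the circular-orbit speed is v₁ = √(μ/r₁) = 33.38 km/s.
Transfer-orbit speed at r₁ (vis-viva equation): v_p = √[μ(2/r₁ − 1/a_t)] = 43.46 km/s.
First burn Δv₁ = |v_p − v₁| = 10.08 km/s.
At r₂, v₂ = √(μ/r₂) = 14.166 km/s.
Transfer-orbit speed at r₂: v_a = √[μ(2/r₂ − 1/a_t)] = 7.8264 km/s.
Second burn Δv₂ = |v₂ − v_a| = 6.340 km/s.
Total Δv = Δv₁ + Δv₂ = 16.42 km/s.

Δv = 16.4 km/s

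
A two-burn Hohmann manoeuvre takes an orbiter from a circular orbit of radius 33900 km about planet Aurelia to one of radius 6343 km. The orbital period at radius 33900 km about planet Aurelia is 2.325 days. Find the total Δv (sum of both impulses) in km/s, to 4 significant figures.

From Kepler's third law T² = 4π²r³/μ at r = 33900 km, T = 2.325 days = 2.325 × 86400 s = 2.0088×10^5 s: μ = 4π²r³/T² = 38114.1 km³/s².
Transfer-ellipse semi-major axis a_t = (r₁ + r₂)/2 = (33900 + 6343)/2 = 20121.5 km.
Circular speed at r₁: v₁ = √(μ/r₁) = √(38114.1/33900) = 1.0603 km/s.
On the transfer ellipse at r₁, vis-viva equation gives v_a = √[μ(2/r₁ − 1/a_t)] = 0.59533 km/s.
First burn Δv₁ = |v_a − v₁| = 0.4650 km/s.
Circular speed at r₂: v₂ = √(μ/r₂) = 2.4513 km/s.
Transfer-orbit speed at r₂: v_p = √[μ(2/r₂ − 1/a_t)] = 3.1817 km/s.
Second burn Δv₂ = |v₂ − v_p| = 0.7304 km/s.
Δv = Δv₁ + Δv₂ = 0.4650 + 0.7304 = 1.195 km/s.

Δv = 1.195 km/s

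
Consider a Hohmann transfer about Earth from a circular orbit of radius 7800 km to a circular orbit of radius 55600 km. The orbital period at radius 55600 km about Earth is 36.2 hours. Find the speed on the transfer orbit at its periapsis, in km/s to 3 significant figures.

From Kepler's third law T² = 4π²r³/μ at r = 55600 km, T = 36.2 hours = 36.2 × 3600 s = 1.3032×10^5 s: μ = 4π²r³/T² = 3.99542×10^5 km³/s².
Semi-major axis of the transfer orbit: a_t = (7800 + 55600)/2 = 31700 km.
At periapsis, r = 7800 km.
Vis-viva: v = √[μ(2/r − 1/a_t)] = √[3.99542×10^5 × (2/7800 − 1/31700)] = 9.479 km/s.

v = 9.48 km/s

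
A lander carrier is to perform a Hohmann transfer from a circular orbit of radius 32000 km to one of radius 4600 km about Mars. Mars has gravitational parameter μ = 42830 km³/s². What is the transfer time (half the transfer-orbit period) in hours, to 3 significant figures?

t = 10.4 hours

The Hohmann ellipse has a_t = (r₁ + r₂)/2 = 18300 km.
By Kepler's third law the transfer-orbit period is T = 2π√(a_t³/μ), so t = T/2 = 37580 s.
Converting: 37580 s ÷ 3600 s/hour = 10.4 hours.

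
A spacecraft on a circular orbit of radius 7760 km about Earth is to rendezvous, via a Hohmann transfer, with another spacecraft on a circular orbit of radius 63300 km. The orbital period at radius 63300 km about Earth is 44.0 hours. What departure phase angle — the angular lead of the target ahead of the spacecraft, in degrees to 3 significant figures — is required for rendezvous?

φ = 104°

From Kepler's third law T² = 4π²r³/μ at r = 63300 km, T = 44.0 hours = 44.0 × 3600 s = 1.584×10^5 s: μ = 4π²r³/T² = 3.99081×10^5 km³/s².
Semi-major axis of the transfer orbit: a_t = (7760 + 63300)/2 = 35530 km.
The half-period of the transfer ellipse is t = π√(a_t³/μ) = 33310 s.
Target angular speed ω₂ = √(μ/r₂³) = 3.967×10^-5 rad/s.
Angle swept by the target during transfer: ω₂·t = 1.321 rad = 75.69°.
Arrival is 180° from departure on the ellipse, so φ = 180° − 75.69° = 104°.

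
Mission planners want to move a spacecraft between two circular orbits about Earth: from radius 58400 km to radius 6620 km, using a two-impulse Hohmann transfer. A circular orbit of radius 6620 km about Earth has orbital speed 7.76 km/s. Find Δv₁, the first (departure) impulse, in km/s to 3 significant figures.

From the circular-orbit relation v² = μ/r at r = 6620 km: μ = v²r = (7.76)² × 6620 = 3.98641×10^5 km³/s².
Semi-major axis of the transfer orbit: a_t = (58400 + 6620)/2 = 32510 km.
On the circular orbit at r = 58400 km, v_c = √(μ/r) = 2.613 km/s.
Transfer-orbit speed at the same r (vis-viva, a = a_t): v_t = √[μ(2/r − 1/a_t)] = 1.179 km/s.
Δv₁ = |v_t − v_c| = |1.179 − 2.613| = 1.434 km/s.

Δv₁ = 1.43 km/s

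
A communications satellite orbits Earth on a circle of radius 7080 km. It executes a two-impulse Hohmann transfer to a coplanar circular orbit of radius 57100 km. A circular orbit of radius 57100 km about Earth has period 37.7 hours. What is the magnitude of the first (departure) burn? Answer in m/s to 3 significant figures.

Δv₁ = 2510 m/s

From Kepler's third law T² = 4π²r³/μ at r = 57100 km, T = 37.7 hours = 37.7 × 3600 s = 1.3572×10^5 s: μ = 4π²r³/T² = 3.99007×10^5 km³/s².
Semi-major axis of the transfer orbit: a_t = (7080 + 57100)/2 = 32090 km.
On the circular orbit at r = 7080 km, v_c = √(μ/r) = 7.5071 km/s.
Vis-viva on the transfer ellipse at r = 7080 km gives v_t = √[μ(2/r − 1/a_t)] = 10.014 km/s.
Δv₁ = |v_t − v_c| = |10.014 − 7.5071| = 2.507 km/s.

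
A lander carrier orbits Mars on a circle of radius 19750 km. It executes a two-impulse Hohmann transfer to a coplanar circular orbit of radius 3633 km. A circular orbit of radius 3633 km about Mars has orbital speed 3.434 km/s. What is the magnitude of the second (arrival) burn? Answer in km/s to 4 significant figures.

Δv₂ = 1.029 km/s

From the circular-orbit relation v² = μ/r at r = 3633 km: μ = v²r = (3.434)² × 3633 = 42841.6 km³/s².
The Hohmann ellipse has a_t = (r₁ + r₂)/2 = 11691.5 km.
Circular speed at r = 3633 km: v_c = √(μ/r) = 3.434 km/s.
Vis-viva on the transfer ellipse at r = 3633 km gives v_t = √[μ(2/r − 1/a_t)] = 4.463 km/s.
Δv₂ = |v_t − v_c| = |4.463 − 3.434| = 1.029 km/s.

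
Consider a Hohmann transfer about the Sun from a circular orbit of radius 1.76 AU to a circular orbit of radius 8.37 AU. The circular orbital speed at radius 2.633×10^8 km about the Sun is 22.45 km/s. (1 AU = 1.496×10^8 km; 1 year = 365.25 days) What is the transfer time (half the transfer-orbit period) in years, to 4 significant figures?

From the circular-orbit relation v² = μ/r at r = 2.633×10^8 km: μ = v²r = (22.45)² × 2.633×10^8 = 1.32704×10^11 km³/s².
In km: r₁ = 1.76 × 1.496×10^8 = 2.63296×10^8 km; r₂ = 8.37 × 1.496×10^8 = 1.252152×10^9 km.
Transfer-ellipse semi-major axis a_t = (r₁ + r₂)/2 = (2.63296×10^8 + 1.252152×10^9)/2 = 7.57724×10^8 km.
By Kepler's third law the transfer-orbit period is T = 2π√(a_t³/μ), so t = T/2 = 1.7988×10^8 s.
Converting: 1.7988×10^8 s ÷ 3.15576×10^7 s/year (365.25 × 86400) = 5.700 years.

t = 5.700 years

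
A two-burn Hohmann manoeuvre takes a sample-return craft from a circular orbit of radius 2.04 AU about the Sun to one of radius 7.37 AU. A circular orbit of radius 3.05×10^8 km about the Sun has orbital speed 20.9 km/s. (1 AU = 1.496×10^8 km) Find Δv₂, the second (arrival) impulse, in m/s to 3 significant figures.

From the circular-orbit relation v² = μ/r at r = 3.05×10^8 km: μ = v²r = (20.9)² × 3.05×10^8 = 1.33227×10^11 km³/s².
In km: r₁ = 2.04 × 1.496×10^8 = 3.05184×10^8 km; r₂ = 7.37 × 1.496×10^8 = 1.102552×10^9 km.
Transfer-ellipse semi-major axis a_t = (r₁ + r₂)/2 = (3.05184×10^8 + 1.102552×10^9)/2 = 7.03868×10^8 km.
On the circular orbit at r = 1.102552×10^9 km, v_c = √(μ/r) = 10.9925 km/s.
Transfer-orbit speed at the same r (vis-viva, a = a_t): v_t = √[μ(2/r − 1/a_t)] = 7.23822 km/s.
Δv₂ = |v_t − v_c| = |7.23822 − 10.9925| = 3.754 km/s.

Δv₂ = 3750 m/s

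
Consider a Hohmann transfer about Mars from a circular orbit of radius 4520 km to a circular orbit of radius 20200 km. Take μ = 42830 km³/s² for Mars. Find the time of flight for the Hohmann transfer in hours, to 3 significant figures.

t = 5.79 hours

Semi-major axis of the transfer orbit: a_t = (4520 + 20200)/2 = 12360 km.
By Kepler's third law the transfer-orbit period is T = 2π√(a_t³/μ), so t = T/2 = 20860 s.
Converting: 20860 s ÷ 3600 s/hour = 5.79 hours.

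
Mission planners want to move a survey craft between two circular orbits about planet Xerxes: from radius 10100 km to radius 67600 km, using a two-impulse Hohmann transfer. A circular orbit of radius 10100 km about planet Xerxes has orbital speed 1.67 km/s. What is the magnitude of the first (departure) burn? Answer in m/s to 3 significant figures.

Δv₁ = 533 m/s

From the circular-orbit relation v² = μ/r at r = 10100 km: μ = v²r = (1.67)² × 10100 = 28167.9 km³/s².
Transfer-ellipse semi-major axis a_t = (r₁ + r₂)/2 = (10100 + 67600)/2 = 38850 km.
On the circular orbit at r = 10100 km, v_c = √(μ/r) = 1.6700 km/s.
Vis-viva on the transfer ellipse at r = 10100 km gives v_t = √[μ(2/r − 1/a_t)] = 2.2029 km/s.
Δv₁ = |v_t − v_c| = |2.2029 − 1.6700| = 0.5329 km/s.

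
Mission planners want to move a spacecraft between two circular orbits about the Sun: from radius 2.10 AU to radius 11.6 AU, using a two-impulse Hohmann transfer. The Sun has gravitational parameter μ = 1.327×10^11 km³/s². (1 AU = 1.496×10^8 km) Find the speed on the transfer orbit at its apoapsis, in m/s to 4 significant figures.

In km: r₁ = 2.10 × 1.496×10^8 = 3.1416×10^8 km; r₂ = 11.6 × 1.496×10^8 = 1.73536×10^9 km.
The Hohmann ellipse has a_t = (r₁ + r₂)/2 = 1.02476×10^9 km.
The apoapsis of the transfer ellipse is at r = 1.73536×10^9 km.
Applying v² = μ(2/r − 1/a_t): v = 4.842 km/s.

v = 4842 m/s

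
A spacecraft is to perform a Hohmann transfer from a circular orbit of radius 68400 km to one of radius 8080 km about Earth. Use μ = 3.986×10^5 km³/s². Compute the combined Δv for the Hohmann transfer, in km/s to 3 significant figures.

Semi-major axis of the transfer orbit: a_t = (68400 + 8080)/2 = 38240 km.
Circular speed at r₁: v₁ = √(μ/r₁) = √(3.986×10^5/68400) = 2.414 km/s.
On the transfer ellipse at r₁, v² = μ(2/r − 1/a) gives v_a = √[μ(2/r₁ − 1/a_t)] = 1.110 km/s.
First burn Δv₁ = |v_a − v₁| = 1.304 km/s.
At r₂, v₂ = √(μ/r₂) = 7.024 km/s.
Transfer-orbit speed at r₂: v_p = √[μ(2/r₂ − 1/a_t)] = 9.394 km/s.
Second burn Δv₂ = |v₂ − v_p| = 2.370 km/s.
Δv = Δv₁ + Δv₂ = 1.304 + 2.370 = 3.674 km/s.

Δv = 3.67 km/s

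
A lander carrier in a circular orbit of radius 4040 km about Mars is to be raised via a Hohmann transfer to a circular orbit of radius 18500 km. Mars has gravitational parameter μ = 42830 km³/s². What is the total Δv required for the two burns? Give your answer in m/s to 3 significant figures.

Semi-major axis of the transfer orbit: a_t = (4040 + 18500)/2 = 11270 km.
At r₁ the circular-orbit speed is v₁ = √(μ/r₁) = 3.255992 km/s.
Transfer-orbit speed at r₁ (vis-viva equation): v_p = √[μ(2/r₁ − 1/a_t)] = 4.171644 km/s.
First burn Δv₁ = |v_p − v₁| = 0.9157 km/s.
At r₂, v₂ = √(μ/r₂) = 1.5216 km/s.
Transfer-orbit speed at r₂: v_a = √[μ(2/r₂ − 1/a_t)] = 0.91100 km/s.
Second burn Δv₂ = |v₂ − v_a| = 0.6106 km/s.
Δv = Δv₁ + Δv₂ = 0.9157 + 0.6106 = 1.526 km/s.

Δv = 1530 m/s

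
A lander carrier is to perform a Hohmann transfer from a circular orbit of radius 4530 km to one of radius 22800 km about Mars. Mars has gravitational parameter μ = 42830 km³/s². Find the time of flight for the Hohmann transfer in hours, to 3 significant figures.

Semi-major axis of the transfer orbit: a_t = (4530 + 22800)/2 = 13665 km.
By Kepler's third law the transfer-orbit period is T = 2π√(a_t³/μ), so t = T/2 = 24250 s.
Converting: 24250 s ÷ 3600 s/hour = 6.74 hours.

t = 6.74 hours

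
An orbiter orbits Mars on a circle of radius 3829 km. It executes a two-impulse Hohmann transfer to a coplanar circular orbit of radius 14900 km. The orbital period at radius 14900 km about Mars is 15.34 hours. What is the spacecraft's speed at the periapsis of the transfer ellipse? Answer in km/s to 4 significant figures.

From Kepler's third law T² = 4π²r³/μ at r = 14900 km, T = 15.34 hours = 15.34 × 3600 s = 55224 s: μ = 4π²r³/T² = 42821.6 km³/s².
The Hohmann ellipse has a_t = (r₁ + r₂)/2 = 9364.5 km.
The periapsis of the transfer ellipse is at r = 3829 km.
Applying v² = μ(2/r − 1/a_t): v = 4.218 km/s.

v = 4.218 km/s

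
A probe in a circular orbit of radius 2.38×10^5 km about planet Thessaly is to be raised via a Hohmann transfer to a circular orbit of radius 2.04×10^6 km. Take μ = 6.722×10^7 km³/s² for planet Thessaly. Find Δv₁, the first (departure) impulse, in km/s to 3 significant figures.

Δv₁ = 5.69 km/s

Transfer-ellipse semi-major axis a_t = (r₁ + r₂)/2 = (2.380×10^5 + 2.040×10^6)/2 = 1.139×10^6 km.
Circular speed at r = 2.380×10^5 km: v_c = √(μ/r) = 16.806 km/s.
Vis-viva on the transfer ellipse at r = 2.380×10^5 km gives v_t = √[μ(2/r − 1/a_t)] = 22.491 km/s.
Δv₁ = |v_t − v_c| = |22.491 − 16.806| = 5.685 km/s.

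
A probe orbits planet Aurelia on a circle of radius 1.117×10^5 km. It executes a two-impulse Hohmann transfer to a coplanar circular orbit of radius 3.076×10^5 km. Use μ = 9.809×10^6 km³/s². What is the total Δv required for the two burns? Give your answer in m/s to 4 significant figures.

Δv = 3505 m/s

The Hohmann ellipse has a_t = (r₁ + r₂)/2 = 2.0965×10^5 km.
Circular speed at r₁: v₁ = √(μ/r₁) = √(9.809×10^6/1.117×10^5) = 9.3710 km/s.
Transfer-orbit speed at r₁ (v² = μ(2/r − 1/a)): v_p = √[μ(2/r₁ − 1/a_t)] = 11.351 km/s.
First burn Δv₁ = |v_p − v₁| = 1.980 km/s.
At r₂, v₂ = √(μ/r₂) = 5.647 km/s.
Transfer-orbit speed at r₂: v_a = √[μ(2/r₂ − 1/a_t)] = 4.122 km/s.
Second burn Δv₂ = |v₂ − v_a| = 1.525 km/s.
Total Δv = Δv₁ + Δv₂ = 3.505 km/s.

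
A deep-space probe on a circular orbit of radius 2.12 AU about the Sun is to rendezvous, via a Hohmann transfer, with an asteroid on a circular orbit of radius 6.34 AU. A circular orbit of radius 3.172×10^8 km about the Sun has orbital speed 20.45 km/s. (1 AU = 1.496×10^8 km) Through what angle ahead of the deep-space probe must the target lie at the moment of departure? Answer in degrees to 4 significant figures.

From the circular-orbit relation v² = μ/r at r = 3.172×10^8 km: μ = v²r = (20.45)² × 3.172×10^8 = 1.32654×10^11 km³/s².
In km: r₁ = 2.12 × 1.496×10^8 = 3.17152×10^8 km; r₂ = 6.34 × 1.496×10^8 = 9.48464×10^8 km.
Semi-major axis of the transfer orbit: a_t = (3.17152×10^8 + 9.48464×10^8)/2 = 6.32808×10^8 km.
Transfer time t = π√(a_t³/μ) = 1.373×10^8 s.
Target angular speed ω₂ = √(μ/r₂³) = 1.247×10^-8 rad/s.
Angle swept by the target during transfer: ω₂·t = 1.7121 rad = 98.10°.
The deep-space probe traverses 180° on the transfer ellipse, so the target must lead by 180° − 98.10° = 81.90°.

φ = 81.90°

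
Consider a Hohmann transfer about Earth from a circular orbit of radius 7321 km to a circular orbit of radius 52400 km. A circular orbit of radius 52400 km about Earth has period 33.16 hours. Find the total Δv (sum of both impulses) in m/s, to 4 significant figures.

From Kepler's third law T² = 4π²r³/μ at r = 52400 km, T = 33.16 hours = 33.16 × 3600 s = 1.19376×10^5 s: μ = 4π²r³/T² = 3.98584×10^5 km³/s².
The Hohmann ellipse has a_t = (r₁ + r₂)/2 = 29860.5 km.
Circular speed at r₁: v₁ = √(μ/r₁) = √(3.98584×10^5/7321) = 7.3786 km/s.
Transfer-orbit speed at r₁ (vis-viva): v_p = √[μ(2/r₁ − 1/a_t)] = 9.7744 km/s.
First burn Δv₁ = |v_p − v₁| = 2.396 km/s.
Circular speed at r₂: v₂ = √(μ/r₂) = 2.758 km/s.
Transfer-orbit speed at r₂: v_a = √[μ(2/r₂ − 1/a_t)] = 1.366 km/s.
Second burn Δv₂ = |v₂ − v_a| = 1.392 km/s.
Total Δv = Δv₁ + Δv₂ = 3.788 km/s.

Δv = 3788 m/s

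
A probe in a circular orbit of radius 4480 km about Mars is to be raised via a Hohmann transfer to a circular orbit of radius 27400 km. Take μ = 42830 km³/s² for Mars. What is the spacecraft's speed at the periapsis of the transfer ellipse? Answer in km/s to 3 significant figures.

v = 4.05 km/s

The Hohmann ellipse has a_t = (r₁ + r₂)/2 = 15940 km.
The periapsis of the transfer ellipse is at r = 4480 km.
Applying v² = μ(2/r − 1/a_t): v = 4.054 km/s.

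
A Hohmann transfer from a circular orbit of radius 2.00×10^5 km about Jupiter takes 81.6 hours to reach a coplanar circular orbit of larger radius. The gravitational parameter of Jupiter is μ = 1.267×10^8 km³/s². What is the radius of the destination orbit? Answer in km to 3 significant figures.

r₂ = 1.87×10^6 km

Transfer time t = 81.6 hours = 2.9376×10^5 s, and t = π√(a_t³/μ).
So a_t = (μ t²/π²)^(1/3) = (1.267×10^8 × (2.9376×10^5)² / π²)^(1/3) = 1.0347×10^6 km.
Since a_t = (r₁ + r₂)/2, r₂ = 2a_t − r₁ = 2×1.0347×10^6 − 2.000×10^5 = 1.8694×10^6 km.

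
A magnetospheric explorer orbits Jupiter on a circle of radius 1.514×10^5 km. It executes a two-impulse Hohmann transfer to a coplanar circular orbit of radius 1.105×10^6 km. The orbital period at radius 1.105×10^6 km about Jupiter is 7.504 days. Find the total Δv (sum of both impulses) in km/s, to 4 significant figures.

Δv = 14.89 km/s

From Kepler's third law T² = 4π²r³/μ at r = 1.105×10^6 km, T = 7.504 days = 7.504 × 86400 s = 6.483456×10^5 s: μ = 4π²r³/T² = 1.26717×10^8 km³/s².
Transfer-ellipse semi-major axis a_t = (r₁ + r₂)/2 = (1.514×10^5 + 1.105×10^6)/2 = 6.282×10^5 km.
Circular speed at r₁: v₁ = √(μ/r₁) = √(1.26717×10^8/1.514×10^5) = 28.930 km/s.
On the transfer ellipse at r₁, vis-viva equation gives v_p = √[μ(2/r₁ − 1/a_t)] = 38.369 km/s.
First burn Δv₁ = |v_p − v₁| = 9.439 km/s.
Circular speed at r₂: v₂ = √(μ/r₂) = 10.709 km/s.
Transfer-orbit speed at r₂: v_a = √[μ(2/r₂ − 1/a_t)] = 5.2571 km/s.
Second burn Δv₂ = |v₂ − v_a| = 5.452 km/s.
Total Δv = Δv₁ + Δv₂ = 14.89 km/s.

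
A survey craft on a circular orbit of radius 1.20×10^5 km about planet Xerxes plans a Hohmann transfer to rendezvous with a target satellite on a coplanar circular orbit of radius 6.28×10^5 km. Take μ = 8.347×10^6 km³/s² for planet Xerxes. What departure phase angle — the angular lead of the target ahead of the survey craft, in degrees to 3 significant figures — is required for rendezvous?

The Hohmann ellipse has a_t = (r₁ + r₂)/2 = 3.740×10^5 km.
The half-period of the transfer ellipse is t = π√(a_t³/μ) = 2.4871×10^5 s.
Target angular speed ω₂ = √(μ/r₂³) = 5.8053×10^-6 rad/s.
Angle swept by the target during transfer: ω₂·t = 1.44384 rad = 82.73°.
Arrival is 180° from departure on the ellipse, so φ = 180° − 82.73° = 97.3°.

φ = 97.3°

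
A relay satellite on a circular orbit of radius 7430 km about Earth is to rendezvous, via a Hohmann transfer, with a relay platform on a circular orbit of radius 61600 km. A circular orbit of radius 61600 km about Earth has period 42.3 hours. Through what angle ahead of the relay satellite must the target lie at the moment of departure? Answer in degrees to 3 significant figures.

φ = 105°

From Kepler's third law T² = 4π²r³/μ at r = 61600 km, T = 42.3 hours = 42.3 × 3600 s = 1.5228×10^5 s: μ = 4π²r³/T² = 3.97939×10^5 km³/s².
The Hohmann ellipse has a_t = (r₁ + r₂)/2 = 34515 km.
Transfer time t = π√(a_t³/μ) = 31934 s.
Target angular speed ω₂ = √(μ/r₂³) = 4.1261×10^-5 rad/s.
Angle swept by the target during transfer: ω₂·t = 1.3176 rad = 75.49°.
The relay satellite traverses 180° on the transfer ellipse, so the target must lead by 180° − 75.49° = 105°.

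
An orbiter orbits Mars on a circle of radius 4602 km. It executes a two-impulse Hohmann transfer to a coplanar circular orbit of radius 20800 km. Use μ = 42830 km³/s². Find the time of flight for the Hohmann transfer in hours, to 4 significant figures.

Transfer-ellipse semi-major axis a_t = (r₁ + r₂)/2 = (4602 + 20800)/2 = 12701 km.
Half the transfer-orbit period gives t = π√(a_t³/μ) = 21730 s.
Converting: 21730 s ÷ 3600 s/hour = 6.036 hours.

t = 6.036 hours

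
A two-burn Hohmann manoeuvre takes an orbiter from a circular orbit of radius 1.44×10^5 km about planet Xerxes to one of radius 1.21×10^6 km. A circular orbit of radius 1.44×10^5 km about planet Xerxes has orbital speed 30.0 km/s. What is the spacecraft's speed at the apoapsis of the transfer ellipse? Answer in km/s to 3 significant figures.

From the circular-orbit relation v² = μ/r at r = 1.44×10^5 km: μ = v²r = (30.0)² × 1.44×10^5 = 1.29600×10^8 km³/s².
Transfer-ellipse semi-major axis a_t = (r₁ + r₂)/2 = (1.440×10^5 + 1.210×10^6)/2 = 6.770×10^5 km.
The apoapsis of the transfer ellipse is at r = 1.210×10^6 km.
Applying v² = μ(2/r − 1/a_t): v = 4.773 km/s.

v = 4.77 km/s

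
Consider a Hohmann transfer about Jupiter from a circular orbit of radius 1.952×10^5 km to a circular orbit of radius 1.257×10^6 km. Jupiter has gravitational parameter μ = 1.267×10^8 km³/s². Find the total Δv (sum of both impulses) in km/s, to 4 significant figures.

Δv = 12.88 km/s

Semi-major axis of the transfer orbit: a_t = (1.952×10^5 + 1.257×10^6)/2 = 7.261×10^5 km.
At r₁ the circular-orbit speed is v₁ = √(μ/r₁) = 25.477 km/s.
On the transfer ellipse at r₁, v² = μ(2/r − 1/a) gives v_p = √[μ(2/r₁ − 1/a_t)] = 33.521 km/s.
First burn Δv₁ = |v_p − v₁| = 8.044 km/s.
Circular speed at r₂: v₂ = √(μ/r₂) = 10.0397 km/s.
Transfer-orbit speed at r₂: v_a = √[μ(2/r₂ − 1/a_t)] = 5.20550 km/s.
Second burn Δv₂ = |v₂ − v_a| = 4.834 km/s.
Δv = Δv₁ + Δv₂ = 8.044 + 4.834 = 12.88 km/s.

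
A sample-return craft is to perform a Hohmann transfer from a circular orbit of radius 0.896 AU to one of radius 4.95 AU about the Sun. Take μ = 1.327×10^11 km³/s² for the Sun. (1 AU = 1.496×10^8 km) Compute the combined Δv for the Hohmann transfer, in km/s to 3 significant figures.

In km: r₁ = 0.896 × 1.496×10^8 = 1.340416×10^8 km; r₂ = 4.95 × 1.496×10^8 = 7.4052×10^8 km.
Transfer-ellipse semi-major axis a_t = (r₁ + r₂)/2 = (1.340416×10^8 + 7.4052×10^8)/2 = 4.372808×10^8 km.
Circular speed at r₁: v₁ = √(μ/r₁) = √(1.327×10^11/1.340416×10^8) = 31.464 km/s.
On the transfer ellipse at r₁, v² = μ(2/r − 1/a) gives v_p = √[μ(2/r₁ − 1/a_t)] = 40.945 km/s.
First burn Δv₁ = |v_p − v₁| = 9.481 km/s.
Circular speed at r₂: v₂ = √(μ/r₂) = 13.3865 km/s.
Transfer-orbit speed at r₂: v_a = √[μ(2/r₂ − 1/a_t)] = 7.41151 km/s.
Second burn Δv₂ = |v₂ − v_a| = 5.975 km/s.
Δv = Δv₁ + Δv₂ = 9.481 + 5.975 = 15.46 km/s.

Δv = 15.5 km/s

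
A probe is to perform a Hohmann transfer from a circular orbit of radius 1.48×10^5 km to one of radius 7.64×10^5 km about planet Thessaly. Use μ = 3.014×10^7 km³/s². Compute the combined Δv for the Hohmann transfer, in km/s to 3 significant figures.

Transfer-ellipse semi-major axis a_t = (r₁ + r₂)/2 = (1.480×10^5 + 7.640×10^5)/2 = 4.560×10^5 km.
Circular speed at r₁: v₁ = √(μ/r₁) = √(3.014×10^7/1.480×10^5) = 14.271 km/s.
On the transfer ellipse at r₁, vis-viva equation gives v_p = √[μ(2/r₁ − 1/a_t)] = 18.472 km/s.
First burn Δv₁ = |v_p − v₁| = 4.201 km/s.
At r₂, v₂ = √(μ/r₂) = 6.281 km/s.
Transfer-orbit speed at r₂: v_a = √[μ(2/r₂ − 1/a_t)] = 3.578 km/s.
Second burn Δv₂ = |v₂ − v_a| = 2.703 km/s.
Total Δv = Δv₁ + Δv₂ = 6.904 km/s.

Δv = 6.90 km/s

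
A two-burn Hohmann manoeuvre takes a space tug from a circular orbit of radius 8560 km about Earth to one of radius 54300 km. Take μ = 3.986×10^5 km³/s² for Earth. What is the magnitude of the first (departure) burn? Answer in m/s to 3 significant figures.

Δv₁ = 2150 m/s

The Hohmann ellipse has a_t = (r₁ + r₂)/2 = 31430 km.
Circular speed at r = 8560 km: v_c = √(μ/r) = 6.824 km/s.
Transfer-orbit speed at the same r (vis-viva, a = a_t): v_t = √[μ(2/r − 1/a_t)] = 8.969 km/s.
Δv₁ = |v_t − v_c| = |8.969 − 6.824| = 2.145 km/s.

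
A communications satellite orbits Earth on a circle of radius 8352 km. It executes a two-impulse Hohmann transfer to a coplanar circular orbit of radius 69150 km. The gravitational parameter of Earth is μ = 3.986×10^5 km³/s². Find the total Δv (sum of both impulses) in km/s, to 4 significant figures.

Transfer-ellipse semi-major axis a_t = (r₁ + r₂)/2 = (8352 + 69150)/2 = 38751 km.
At r₁ the circular-orbit speed is v₁ = √(μ/r₁) = 6.908 km/s.
On the transfer ellipse at r₁, vis-viva gives v_p = √[μ(2/r₁ − 1/a_t)] = 9.228 km/s.
First burn Δv₁ = |v_p − v₁| = 2.320 km/s.
Circular speed at r₂: v₂ = √(μ/r₂) = 2.401 km/s.
Transfer-orbit speed at r₂: v_a = √[μ(2/r₂ − 1/a_t)] = 1.115 km/s.
Second burn Δv₂ = |v₂ − v_a| = 1.286 km/s.
Total Δv = Δv₁ + Δv₂ = 3.606 km/s.

Δv = 3.606 km/s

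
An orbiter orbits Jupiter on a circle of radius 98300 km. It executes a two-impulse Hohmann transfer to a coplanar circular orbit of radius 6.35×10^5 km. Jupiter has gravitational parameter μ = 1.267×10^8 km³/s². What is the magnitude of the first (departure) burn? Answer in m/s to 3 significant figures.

Transfer-ellipse semi-major axis a_t = (r₁ + r₂)/2 = (98300 + 6.350×10^5)/2 = 3.6665×10^5 km.
On the circular orbit at r = 98300 km, v_c = √(μ/r) = 35.90 km/s.
Vis-viva on the transfer ellipse at r = 98300 km gives v_t = √[μ(2/r − 1/a_t)] = 47.25 km/s.
Δv₁ = |v_t − v_c| = |47.25 − 35.90| = 11.35 km/s.

Δv₁ = 11300 m/s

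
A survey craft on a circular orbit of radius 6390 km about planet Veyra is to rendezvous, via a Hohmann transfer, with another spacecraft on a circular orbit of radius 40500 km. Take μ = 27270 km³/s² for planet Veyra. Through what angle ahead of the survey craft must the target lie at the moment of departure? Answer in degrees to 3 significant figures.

Transfer-ellipse semi-major axis a_t = (r₁ + r₂)/2 = (6390 + 40500)/2 = 23445 km.
The half-period of the transfer ellipse is t = π√(a_t³/μ) = 68294 s.
Target angular speed ω₂ = √(μ/r₂³) = 2.0261×10^-5 rad/s.
Angle swept by the target during transfer: ω₂·t = 1.3837 rad = 79.28°.
The survey craft traverses 180° on the transfer ellipse, so the target must lead by 180° − 79.28° = 101°.

φ = 101°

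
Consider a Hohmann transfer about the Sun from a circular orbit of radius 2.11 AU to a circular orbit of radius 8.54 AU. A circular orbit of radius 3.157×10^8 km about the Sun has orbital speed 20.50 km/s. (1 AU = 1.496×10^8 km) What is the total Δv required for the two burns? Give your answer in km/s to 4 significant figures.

Δv = 9.237 km/s

From the circular-orbit relation v² = μ/r at r = 3.157×10^8 km: μ = v²r = (20.50)² × 3.157×10^8 = 1.32673×10^11 km³/s².
In km: r₁ = 2.11 × 1.496×10^8 = 3.15656×10^8 km; r₂ = 8.54 × 1.496×10^8 = 1.277584×10^9 km.
The Hohmann ellipse has a_t = (r₁ + r₂)/2 = 7.9662×10^8 km.
At r₁ the circular-orbit speed is v₁ = √(μ/r₁) = 20.50143 km/s.
Transfer-orbit speed at r₁ (vis-viva): v_p = √[μ(2/r₁ − 1/a_t)] = 25.96290 km/s.
First burn Δv₁ = |v_p − v₁| = 5.461 km/s.
Circular speed at r₂: v₂ = √(μ/r₂) = 10.191 km/s.
Transfer-orbit speed at r₂: v_a = √[μ(2/r₂ − 1/a_t)] = 6.4147 km/s.
Second burn Δv₂ = |v₂ − v_a| = 3.776 km/s.
Total Δv = Δv₁ + Δv₂ = 9.237 km/s.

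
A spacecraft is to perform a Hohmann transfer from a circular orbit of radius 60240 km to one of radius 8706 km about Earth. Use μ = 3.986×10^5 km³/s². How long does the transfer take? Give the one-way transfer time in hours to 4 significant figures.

t = 8.847 hours

Semi-major axis of the transfer orbit: a_t = (60240 + 8706)/2 = 34473 km.
Half the transfer-orbit period gives t = π√(a_t³/μ) = 31850 s.
Converting: 31850 s ÷ 3600 s/hour = 8.847 hours.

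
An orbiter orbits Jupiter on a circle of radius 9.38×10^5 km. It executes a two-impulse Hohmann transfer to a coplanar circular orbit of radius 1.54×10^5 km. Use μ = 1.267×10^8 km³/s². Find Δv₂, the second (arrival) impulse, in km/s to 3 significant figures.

Semi-major axis of the transfer orbit: a_t = (9.380×10^5 + 1.540×10^5)/2 = 5.460×10^5 km.
Circular speed at r = 1.540×10^5 km: v_c = √(μ/r) = 28.683 km/s.
Vis-viva on the transfer ellipse at r = 1.540×10^5 km gives v_t = √[μ(2/r − 1/a_t)] = 37.595 km/s.
Δv₂ = |v_t − v_c| = |37.595 − 28.683| = 8.912 km/s.

Δv₂ = 8.91 km/s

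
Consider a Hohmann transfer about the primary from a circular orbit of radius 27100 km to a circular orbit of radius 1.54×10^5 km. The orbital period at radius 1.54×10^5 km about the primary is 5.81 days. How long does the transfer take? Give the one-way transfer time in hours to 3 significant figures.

From Kepler's third law T² = 4π²r³/μ at r = 1.54×10^5 km, T = 5.81 days = 5.81 × 86400 s = 5.01984×10^5 s: μ = 4π²r³/T² = 5.72192×10^5 km³/s².
Transfer-ellipse semi-major axis a_t = (r₁ + r₂)/2 = (27100 + 1.540×10^5)/2 = 90550 km.
Transfer time t = π√(a_t³/μ) = π√((90550)³ / 5.72192×10^5) = 1.132×10^5 s.
Converting: 1.132×10^5 s ÷ 3600 s/hour = 31.4 hours.

t = 31.4 hours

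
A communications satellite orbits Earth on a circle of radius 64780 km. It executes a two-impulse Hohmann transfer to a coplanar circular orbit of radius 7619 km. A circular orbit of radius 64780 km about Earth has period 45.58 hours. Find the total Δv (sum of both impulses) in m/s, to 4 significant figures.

From Kepler's third law T² = 4π²r³/μ at r = 64780 km, T = 45.58 hours = 45.58 × 3600 s = 1.64088×10^5 s: μ = 4π²r³/T² = 3.98592×10^5 km³/s².
Semi-major axis of the transfer orbit: a_t = (64780 + 7619)/2 = 36199.5 km.
Circular speed at r₁: v₁ = √(μ/r₁) = √(3.98592×10^5/64780) = 2.4805 km/s.
Transfer-orbit speed at r₁ (vis-viva): v_a = √[μ(2/r₁ − 1/a_t)] = 1.1380 km/s.
First burn Δv₁ = |v_a − v₁| = 1.3425 km/s.
At r₂, v₂ = √(μ/r₂) = 7.2330 km/s.
Transfer-orbit speed at r₂: v_p = √[μ(2/r₂ − 1/a_t)] = 9.6758 km/s.
Second burn Δv₂ = |v₂ − v_p| = 2.4428 km/s.
Total Δv = Δv₁ + Δv₂ = 3.785 km/s.

Δv = 3785 m/s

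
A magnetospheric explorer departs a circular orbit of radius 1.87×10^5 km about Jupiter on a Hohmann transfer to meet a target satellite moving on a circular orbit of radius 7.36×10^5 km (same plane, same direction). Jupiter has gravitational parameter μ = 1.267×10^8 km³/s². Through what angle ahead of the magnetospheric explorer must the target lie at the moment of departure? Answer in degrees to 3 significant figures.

φ = 90.6°

Semi-major axis of the transfer orbit: a_t = (1.870×10^5 + 7.360×10^5)/2 = 4.615×10^5 km.
Transfer time t = π√(a_t³/μ) = 87502.2 s.
The target's mean motion on its circular orbit is ω₂ = √(μ/r₂³) = 1.78267×10^-5 rad/s.
Angle swept by the target during transfer: ω₂·t = 1.55988 rad = 89.37°.
Arrival is 180° from departure on the ellipse, so φ = 180° − 89.37° = 90.6°.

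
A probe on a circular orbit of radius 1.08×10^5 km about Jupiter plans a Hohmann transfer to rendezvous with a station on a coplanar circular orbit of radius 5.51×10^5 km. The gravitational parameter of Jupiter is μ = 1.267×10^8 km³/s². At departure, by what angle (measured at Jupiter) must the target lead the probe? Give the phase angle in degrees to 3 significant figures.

φ = 96.8°

Transfer-ellipse semi-major axis a_t = (r₁ + r₂)/2 = (1.080×10^5 + 5.510×10^5)/2 = 3.295×10^5 km.
The half-period of the transfer ellipse is t = π√(a_t³/μ) = 52790 s.
Target angular speed ω₂ = √(μ/r₂³) = 2.752×10^-5 rad/s.
Angle swept by the target during transfer: ω₂·t = 1.4528 rad = 83.24°.
Arrival is 180° from departure on the ellipse, so φ = 180° − 83.24° = 96.8°.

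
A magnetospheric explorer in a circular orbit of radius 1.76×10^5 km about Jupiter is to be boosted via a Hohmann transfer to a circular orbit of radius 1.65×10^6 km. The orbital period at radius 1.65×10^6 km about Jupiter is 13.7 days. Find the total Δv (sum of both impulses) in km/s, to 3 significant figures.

From Kepler's third law T² = 4π²r³/μ at r = 1.65×10^6 km, T = 13.7 days = 13.7 × 86400 s = 1.18368×10^6 s: μ = 4π²r³/T² = 1.26574×10^8 km³/s².
The Hohmann ellipse has a_t = (r₁ + r₂)/2 = 9.130×10^5 km.
Circular speed at r₁: v₁ = √(μ/r₁) = √(1.26574×10^8/1.760×10^5) = 26.817 km/s.
On the transfer ellipse at r₁, vis-viva gives v_p = √[μ(2/r₁ − 1/a_t)] = 36.051 km/s.
First burn Δv₁ = |v_p − v₁| = 9.234 km/s.
Circular speed at r₂: v₂ = √(μ/r₂) = 8.758 km/s.
Transfer-orbit speed at r₂: v_a = √[μ(2/r₂ − 1/a_t)] = 3.845 km/s.
Second burn Δv₂ = |v₂ − v_a| = 4.913 km/s.
Δv = Δv₁ + Δv₂ = 9.234 + 4.913 = 14.15 km/s.

Δv = 14.1 km/s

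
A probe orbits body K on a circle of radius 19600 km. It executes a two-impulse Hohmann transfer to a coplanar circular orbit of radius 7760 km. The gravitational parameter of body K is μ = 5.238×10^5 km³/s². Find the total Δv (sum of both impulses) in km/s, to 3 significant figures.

Δv = 2.89 km/s

Transfer-ellipse semi-major axis a_t = (r₁ + r₂)/2 = (19600 + 7760)/2 = 13680 km.
At r₁ the circular-orbit speed is v₁ = √(μ/r₁) = 5.170 km/s.
Transfer-orbit speed at r₁ (vis-viva): v_a = √[μ(2/r₁ − 1/a_t)] = 3.894 km/s.
First burn Δv₁ = |v_a − v₁| = 1.276 km/s.
At r₂, v₂ = √(μ/r₂) = 8.216 km/s.
Transfer-orbit speed at r₂: v_p = √[μ(2/r₂ − 1/a_t)] = 9.834 km/s.
Second burn Δv₂ = |v₂ − v_p| = 1.618 km/s.
Total Δv = Δv₁ + Δv₂ = 2.894 km/s.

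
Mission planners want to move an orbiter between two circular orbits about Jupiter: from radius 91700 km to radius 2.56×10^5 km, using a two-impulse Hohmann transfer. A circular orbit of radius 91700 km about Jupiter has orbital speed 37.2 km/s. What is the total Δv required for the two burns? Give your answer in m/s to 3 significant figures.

Δv = 14000 m/s

From the circular-orbit relation v² = μ/r at r = 91700 km: μ = v²r = (37.2)² × 91700 = 1.26898×10^8 km³/s².
Semi-major axis of the transfer orbit: a_t = (91700 + 2.560×10^5)/2 = 1.7385×10^5 km.
At r₁ the circular-orbit speed is v₁ = √(μ/r₁) = 37.2000 km/s.
Transfer-orbit speed at r₁ (vis-viva equation): v_p = √[μ(2/r₁ − 1/a_t)] = 45.1415 km/s.
First burn Δv₁ = |v_p − v₁| = 7.9415 km/s.
Circular speed at r₂: v₂ = √(μ/r₂) = 22.2642 km/s.
Transfer-orbit speed at r₂: v_a = √[μ(2/r₂ − 1/a_t)] = 16.1698 km/s.
Second burn Δv₂ = |v₂ − v_a| = 6.0944 km/s.
Total Δv = Δv₁ + Δv₂ = 14.04 km/s.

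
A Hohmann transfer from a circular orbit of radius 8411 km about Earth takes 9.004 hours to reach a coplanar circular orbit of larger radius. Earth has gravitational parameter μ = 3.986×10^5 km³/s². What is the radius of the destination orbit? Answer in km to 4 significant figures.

Transfer time t = 9.004 hours = 32414.4 s, and t = π√(a_t³/μ).
So a_t = (μ t²/π²)^(1/3) = (3.986×10^5 × (32414.4)² / π²)^(1/3) = 34880 km.
Since a_t = (r₁ + r₂)/2, r₂ = 2a_t − r₁ = 2×34880 − 8411 = 61349 km.

r₂ = 61350 km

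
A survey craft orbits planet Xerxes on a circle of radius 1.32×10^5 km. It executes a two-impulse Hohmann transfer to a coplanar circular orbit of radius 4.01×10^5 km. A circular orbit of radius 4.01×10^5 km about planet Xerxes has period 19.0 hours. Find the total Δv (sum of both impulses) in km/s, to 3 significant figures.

Δv = 25.5 km/s

From Kepler's third law T² = 4π²r³/μ at r = 4.01×10^5 km, T = 19.0 hours = 19.0 × 3600 s = 68400 s: μ = 4π²r³/T² = 5.44102×10^8 km³/s².
Semi-major axis of the transfer orbit: a_t = (1.320×10^5 + 4.010×10^5)/2 = 2.665×10^5 km.
Circular speed at r₁: v₁ = √(μ/r₁) = √(5.44102×10^8/1.320×10^5) = 64.20 km/s.
On the transfer ellipse at r₁, vis-viva gives v_p = √[μ(2/r₁ − 1/a_t)] = 78.75 km/s.
First burn Δv₁ = |v_p − v₁| = 14.55 km/s.
At r₂, v₂ = √(μ/r₂) = 36.836 km/s.
Transfer-orbit speed at r₂: v_a = √[μ(2/r₂ − 1/a_t)] = 25.924 km/s.
Second burn Δv₂ = |v₂ − v_a| = 10.91 km/s.
Total Δv = Δv₁ + Δv₂ = 25.46 km/s.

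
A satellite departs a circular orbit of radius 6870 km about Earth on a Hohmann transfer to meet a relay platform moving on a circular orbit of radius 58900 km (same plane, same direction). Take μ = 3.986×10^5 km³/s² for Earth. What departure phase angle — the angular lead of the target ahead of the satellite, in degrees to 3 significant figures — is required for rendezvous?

φ = 105°

Transfer-ellipse semi-major axis a_t = (r₁ + r₂)/2 = (6870 + 58900)/2 = 32885 km.
The half-period of the transfer ellipse is t = π√(a_t³/μ) = 29674 s.
The target's mean motion on its circular orbit is ω₂ = √(μ/r₂³) = 4.4167×10^-5 rad/s.
Angle swept by the target during transfer: ω₂·t = 1.3106 rad = 75.09°.
Arrival is 180° from departure on the ellipse, so φ = 180° − 75.09° = 105°.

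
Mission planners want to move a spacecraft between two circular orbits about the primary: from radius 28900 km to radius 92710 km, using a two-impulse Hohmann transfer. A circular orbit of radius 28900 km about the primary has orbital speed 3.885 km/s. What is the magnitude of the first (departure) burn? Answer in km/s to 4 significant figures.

From the circular-orbit relation v² = μ/r at r = 28900 km: μ = v²r = (3.885)² × 28900 = 4.36194×10^5 km³/s².
Transfer-ellipse semi-major axis a_t = (r₁ + r₂)/2 = (28900 + 92710)/2 = 60805 km.
Circular speed at r = 28900 km: v_c = √(μ/r) = 3.8850 km/s.
Transfer-orbit speed at the same r (vis-viva, a = a_t): v_t = √[μ(2/r − 1/a_t)] = 4.7972 km/s.
Δv₁ = |v_t − v_c| = |4.7972 − 3.8850| = 0.9122 km/s.

Δv₁ = 0.9122 km/s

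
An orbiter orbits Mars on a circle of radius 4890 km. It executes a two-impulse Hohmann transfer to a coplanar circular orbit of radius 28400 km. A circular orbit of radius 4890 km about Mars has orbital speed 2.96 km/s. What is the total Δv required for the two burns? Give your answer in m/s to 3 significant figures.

From the circular-orbit relation v² = μ/r at r = 4890 km: μ = v²r = (2.96)² × 4890 = 42844.2 km³/s².
Transfer-ellipse semi-major axis a_t = (r₁ + r₂)/2 = (4890 + 28400)/2 = 16645 km.
At r₁ the circular-orbit speed is v₁ = √(μ/r₁) = 2.9600 km/s.
On the transfer ellipse at r₁, vis-viva gives v_p = √[μ(2/r₁ − 1/a_t)] = 3.8664 km/s.
First burn Δv₁ = |v_p − v₁| = 0.9064 km/s.
At r₂, v₂ = √(μ/r₂) = 1.22825 km/s.
Transfer-orbit speed at r₂: v_a = √[μ(2/r₂ − 1/a_t)] = 0.665732 km/s.
Second burn Δv₂ = |v₂ − v_a| = 0.5625 km/s.
Δv = Δv₁ + Δv₂ = 0.9064 + 0.5625 = 1.469 km/s.

Δv = 1470 m/s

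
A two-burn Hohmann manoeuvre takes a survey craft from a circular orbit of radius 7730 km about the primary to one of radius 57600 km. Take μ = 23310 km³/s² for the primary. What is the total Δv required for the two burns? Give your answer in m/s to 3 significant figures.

Δv = 896 m/s

The Hohmann ellipse has a_t = (r₁ + r₂)/2 = 32665 km.
At r₁ the circular-orbit speed is v₁ = √(μ/r₁) = 1.73653 km/s.
On the transfer ellipse at r₁, v² = μ(2/r − 1/a) gives v_p = √[μ(2/r₁ − 1/a_t)] = 2.30596 km/s.
First burn Δv₁ = |v_p − v₁| = 0.5694 km/s.
Circular speed at r₂: v₂ = √(μ/r₂) = 0.6362 km/s.
Transfer-orbit speed at r₂: v_a = √[μ(2/r₂ − 1/a_t)] = 0.3095 km/s.
Second burn Δv₂ = |v₂ − v_a| = 0.3267 km/s.
Total Δv = Δv₁ + Δv₂ = 0.8961 km/s.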